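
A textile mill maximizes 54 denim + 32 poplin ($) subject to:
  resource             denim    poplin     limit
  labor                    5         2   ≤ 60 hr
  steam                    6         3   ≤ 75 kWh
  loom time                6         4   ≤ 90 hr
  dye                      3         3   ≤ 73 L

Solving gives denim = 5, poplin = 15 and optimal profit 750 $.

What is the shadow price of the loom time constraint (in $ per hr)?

5

Check each constraint at x*: labor 55/60 (slack 5); steam 75/75 (tight); loom time 90/90 (tight); dye 60/73 (slack 13).
Since labor, dye are not tight, their duals are 0.
From A_Bᵀ y = c: 6·y_steam + 6·y_loom time = 54; 3·y_steam + 4·y_loom time = 32.
→ y_steam = 4 and y_loom time = 5.
Shadow price of loom time = 5.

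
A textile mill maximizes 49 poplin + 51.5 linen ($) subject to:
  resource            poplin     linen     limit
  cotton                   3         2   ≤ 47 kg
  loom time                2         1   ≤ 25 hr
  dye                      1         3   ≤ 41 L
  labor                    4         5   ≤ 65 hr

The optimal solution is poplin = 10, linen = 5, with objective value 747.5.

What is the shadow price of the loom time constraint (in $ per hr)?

6.5

Check each constraint at x*: cotton 40/47 (slack 7); loom time 25/25 (tight); dye 25/41 (slack 16); labor 65/65 (tight).
Since cotton, dye are not tight, their duals are 0.
The binding rows give the dual system: 2·y_loom time + 4·y_labor = 49 and 1·y_loom time + 5·y_labor = 51.5.
Solving: y_loom time = 6.5, y_labor = 9.
Shadow price of loom time = 6.5.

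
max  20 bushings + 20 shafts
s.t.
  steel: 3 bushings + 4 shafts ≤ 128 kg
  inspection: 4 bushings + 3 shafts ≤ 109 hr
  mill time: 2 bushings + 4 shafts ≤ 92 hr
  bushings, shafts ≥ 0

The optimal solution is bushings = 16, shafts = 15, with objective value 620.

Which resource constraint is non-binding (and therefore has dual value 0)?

steel

steel: 108/128 (slack 20)
inspection: 109/109 (binding)
mill time: 92/92 (binding)
By complementary slackness, a constraint with positive slack has shadow price 0 → steel.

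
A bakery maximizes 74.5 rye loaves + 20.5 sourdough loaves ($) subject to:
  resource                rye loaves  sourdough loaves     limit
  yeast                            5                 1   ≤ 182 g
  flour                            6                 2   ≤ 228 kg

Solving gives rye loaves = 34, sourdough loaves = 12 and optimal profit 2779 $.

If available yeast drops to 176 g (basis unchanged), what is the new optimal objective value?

2740

Check each constraint at x*: yeast 182/182 (tight); flour 228/228 (tight).
Dual feasibility on the basic columns requires 5·y_yeast + 6·y_flour = 74.5, 1·y_yeast + 2·y_flour = 20.5.
This yields shadow prices y_yeast = 6.5, y_flour = 7.
Δz = y_yeast·Δb = 6.5 × (-6) = -39, so new z* = 2779 − 39 = 2740.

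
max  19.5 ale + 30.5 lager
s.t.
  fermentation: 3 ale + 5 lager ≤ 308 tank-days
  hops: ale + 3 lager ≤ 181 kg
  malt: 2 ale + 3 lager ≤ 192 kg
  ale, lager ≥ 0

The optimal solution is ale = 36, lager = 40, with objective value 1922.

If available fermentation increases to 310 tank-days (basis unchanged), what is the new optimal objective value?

1927

At the optimum: fermentation uses 308 of 308 (binding); hops uses 156 of 181 (slack = 25); malt uses 192 of 192 (binding).
Since hops is not tight, its dual is 0.
Dual feasibility on the basic columns requires 3·y_fermentation + 2·y_malt = 19.5, 5·y_fermentation + 3·y_malt = 30.5.
Solving: y_fermentation = 2.5, y_malt = 6.
Δz = y_fermentation·Δb = 2.5 × (2) = 5, so new z* = 1922 + 5 = 1927.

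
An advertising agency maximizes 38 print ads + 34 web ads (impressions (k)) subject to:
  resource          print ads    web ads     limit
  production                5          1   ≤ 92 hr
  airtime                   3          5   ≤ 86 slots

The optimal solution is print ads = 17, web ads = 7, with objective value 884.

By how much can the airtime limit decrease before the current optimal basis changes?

30.8

Binding constraints: production, airtime. The basis is B = [[5,1],[3,5]] with det 22.
Per unit decrease in airtime, x* moves by d = (0.0455, -0.2273).
The basis stays optimal until web ads reaches 0; allowable decrease = 30.8 slots.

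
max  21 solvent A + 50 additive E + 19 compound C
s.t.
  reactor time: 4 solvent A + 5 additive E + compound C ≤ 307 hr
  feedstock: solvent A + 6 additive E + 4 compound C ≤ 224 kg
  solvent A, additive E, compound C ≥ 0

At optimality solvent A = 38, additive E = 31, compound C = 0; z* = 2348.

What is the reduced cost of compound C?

At the optimum: reactor time uses 307 of 307 (binding); feedstock uses 224 of 224 (binding).
From A_Bᵀ y = c: 4·y_reactor time + 1·y_feedstock = 21; 5·y_reactor time + 6·y_feedstock = 50.
This yields shadow prices y_reactor time = 4, y_feedstock = 5.
Reduced cost of compound C: c₃ − yᵀa₃ = 19 − (4·1 + 5·4) = 19 − 24 = -5.

-5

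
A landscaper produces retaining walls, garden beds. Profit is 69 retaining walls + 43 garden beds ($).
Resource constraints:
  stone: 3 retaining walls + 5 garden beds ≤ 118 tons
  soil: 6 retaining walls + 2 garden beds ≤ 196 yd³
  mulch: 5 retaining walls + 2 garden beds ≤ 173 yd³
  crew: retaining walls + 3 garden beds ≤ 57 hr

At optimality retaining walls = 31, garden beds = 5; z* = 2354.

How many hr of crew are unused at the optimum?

11

crew used = 1·31 + 3·5 = 46; slack = 57 − 46 = 11.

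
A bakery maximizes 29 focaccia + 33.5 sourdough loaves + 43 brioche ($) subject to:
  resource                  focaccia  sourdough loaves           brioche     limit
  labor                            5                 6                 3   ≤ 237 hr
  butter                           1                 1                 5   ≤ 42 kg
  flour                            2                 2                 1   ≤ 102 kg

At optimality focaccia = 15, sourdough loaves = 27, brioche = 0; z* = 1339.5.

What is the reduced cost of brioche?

-3

Check each constraint at x*: labor 237/237 (tight); butter 42/42 (tight); flour 84/102 (slack 18).
Slack constraints have shadow price 0 (complementary slackness).
The binding rows give the dual system: 5·y_labor + 1·y_butter = 29 and 6·y_labor + 1·y_butter = 33.5.
This yields shadow prices y_labor = 4.5, y_butter = 6.5.
Reduced cost of brioche: c₃ − yᵀa₃ = 43 − (4.5·3 + 6.5·5) = 43 − 46 = -3.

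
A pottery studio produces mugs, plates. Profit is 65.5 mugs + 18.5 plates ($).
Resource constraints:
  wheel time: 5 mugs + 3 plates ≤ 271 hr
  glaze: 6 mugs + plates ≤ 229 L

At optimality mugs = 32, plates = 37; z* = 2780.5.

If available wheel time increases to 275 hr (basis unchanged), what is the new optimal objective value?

At the optimum: wheel time uses 271 of 271 (binding); glaze uses 229 of 229 (binding).
The binding rows give the dual system: 5·y_wheel time + 6·y_glaze = 65.5 and 3·y_wheel time + 1·y_glaze = 18.5.
This yields shadow prices y_wheel time = 3.5, y_glaze = 8.
Δz = y_wheel time·Δb = 3.5 × (4) = 14, so new z* = 2780.5 + 14 = 2794.5.

2794.5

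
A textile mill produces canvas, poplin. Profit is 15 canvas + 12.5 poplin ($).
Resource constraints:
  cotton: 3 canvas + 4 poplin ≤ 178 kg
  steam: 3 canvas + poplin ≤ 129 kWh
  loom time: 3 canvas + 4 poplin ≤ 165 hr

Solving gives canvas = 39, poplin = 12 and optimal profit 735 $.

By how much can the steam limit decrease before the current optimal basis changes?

87.75

Binding constraints: steam, loom time. The basis is B = [[3,1],[3,4]] with det 9.
Per unit decrease in steam, x* moves by d = (-0.4444, 0.3333).
The basis stays optimal until canvas reaches 0; allowable decrease = 87.75 kWh.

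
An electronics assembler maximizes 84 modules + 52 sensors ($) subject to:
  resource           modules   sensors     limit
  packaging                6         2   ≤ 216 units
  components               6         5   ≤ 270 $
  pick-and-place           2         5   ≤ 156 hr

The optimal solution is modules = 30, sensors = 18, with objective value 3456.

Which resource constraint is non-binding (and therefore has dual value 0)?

pick-and-place

packaging: 216/216 (binding)
components: 270/270 (binding)
pick-and-place: 150/156 (slack 6)
By complementary slackness, a constraint with positive slack has shadow price 0 → pick-and-place.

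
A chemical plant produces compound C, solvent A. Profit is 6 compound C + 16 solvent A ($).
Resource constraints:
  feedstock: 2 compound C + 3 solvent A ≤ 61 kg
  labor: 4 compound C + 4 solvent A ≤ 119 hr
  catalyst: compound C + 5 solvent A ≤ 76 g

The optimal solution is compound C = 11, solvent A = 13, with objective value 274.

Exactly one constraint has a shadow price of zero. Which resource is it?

labor

feedstock: 61/61 (binding)
labor: 96/119 (slack 23)
catalyst: 76/76 (binding)
By complementary slackness, a constraint with positive slack has shadow price 0 → labor.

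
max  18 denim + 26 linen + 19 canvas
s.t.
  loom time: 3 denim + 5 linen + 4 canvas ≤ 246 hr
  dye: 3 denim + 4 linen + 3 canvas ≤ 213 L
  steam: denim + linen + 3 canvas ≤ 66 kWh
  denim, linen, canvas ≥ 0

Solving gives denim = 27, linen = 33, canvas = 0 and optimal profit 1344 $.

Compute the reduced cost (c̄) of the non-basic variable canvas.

-1

At the optimum: loom time uses 246 of 246 (binding); dye uses 213 of 213 (binding); steam uses 60 of 66 (slack = 6).
Since steam is not tight, its dual is 0.
The binding rows give the dual system: 3·y_loom time + 3·y_dye = 18 and 5·y_loom time + 4·y_dye = 26.
This yields shadow prices y_loom time = 2, y_dye = 4.
Reduced cost of canvas: c₃ − yᵀa₃ = 19 − (2·4 + 4·3) = 19 − 20 = -1.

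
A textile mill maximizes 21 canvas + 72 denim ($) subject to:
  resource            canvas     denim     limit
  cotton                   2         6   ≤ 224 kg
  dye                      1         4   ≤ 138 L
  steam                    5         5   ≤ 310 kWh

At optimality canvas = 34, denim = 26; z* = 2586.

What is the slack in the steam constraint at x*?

steam used = 5·34 + 5·26 = 300; slack = 310 − 300 = 10.

10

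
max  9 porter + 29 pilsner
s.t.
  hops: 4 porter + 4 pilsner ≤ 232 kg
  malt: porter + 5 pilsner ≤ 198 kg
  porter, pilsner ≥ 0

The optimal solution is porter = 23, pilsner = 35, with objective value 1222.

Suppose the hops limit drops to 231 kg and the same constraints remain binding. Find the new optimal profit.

Check each constraint at x*: hops 232/232 (tight); malt 198/198 (tight).
The binding rows give the dual system: 4·y_hops + 1·y_malt = 9 and 4·y_hops + 5·y_malt = 29.
This yields shadow prices y_hops = 1, y_malt = 5.
Δz = y_hops·Δb = 1 × (-1) = -1, so new z* = 1222 − 1 = 1221.

1221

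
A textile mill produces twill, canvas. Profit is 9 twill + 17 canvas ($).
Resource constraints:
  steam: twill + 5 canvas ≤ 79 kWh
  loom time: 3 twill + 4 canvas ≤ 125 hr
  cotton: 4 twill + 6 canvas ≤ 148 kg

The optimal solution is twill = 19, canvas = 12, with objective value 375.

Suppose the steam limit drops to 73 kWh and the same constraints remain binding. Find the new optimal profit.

369

Binding: steam and cotton. Non-binding: loom time (20 unused).
By complementary slackness, y = 0 for the non-binding constraint.
The binding rows give the dual system: 1·y_steam + 4·y_cotton = 9 and 5·y_steam + 6·y_cotton = 17.
→ y_steam = 1 and y_cotton = 2.
Δz = y_steam·Δb = 1 × (-6) = -6, so new z* = 375 − 6 = 369.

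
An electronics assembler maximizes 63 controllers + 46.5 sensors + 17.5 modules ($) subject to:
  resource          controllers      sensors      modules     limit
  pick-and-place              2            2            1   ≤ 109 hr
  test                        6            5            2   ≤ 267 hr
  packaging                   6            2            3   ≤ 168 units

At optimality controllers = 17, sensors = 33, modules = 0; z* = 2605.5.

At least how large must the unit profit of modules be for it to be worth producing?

At the optimum: pick-and-place uses 100 of 109 (slack = 9); test uses 267 of 267 (binding); packaging uses 168 of 168 (binding).
By complementary slackness, y = 0 for the non-binding constraint.
From A_Bᵀ y = c: 6·y_test + 6·y_packaging = 63; 5·y_test + 2·y_packaging = 46.5.
Solving: y_test = 8.5, y_packaging = 2.
modules enters the basis when its profit ≥ yᵀa₃ = 8.5·2 + 2·3 = 23.

23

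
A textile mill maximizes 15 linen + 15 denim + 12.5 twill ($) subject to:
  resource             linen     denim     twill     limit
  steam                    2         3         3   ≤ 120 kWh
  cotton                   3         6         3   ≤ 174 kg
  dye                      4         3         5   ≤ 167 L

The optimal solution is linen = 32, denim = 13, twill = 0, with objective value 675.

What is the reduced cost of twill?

At the optimum: steam uses 103 of 120 (slack = 17); cotton uses 174 of 174 (binding); dye uses 167 of 167 (binding).
By complementary slackness, y = 0 for the non-binding constraint.
From A_Bᵀ y = c: 3·y_cotton + 4·y_dye = 15; 6·y_cotton + 3·y_dye = 15.
Solving: y_cotton = 1, y_dye = 3.
Reduced cost of twill: c₃ − yᵀa₃ = 12.5 − (1·3 + 3·5) = 12.5 − 18 = -5.5.

-5.5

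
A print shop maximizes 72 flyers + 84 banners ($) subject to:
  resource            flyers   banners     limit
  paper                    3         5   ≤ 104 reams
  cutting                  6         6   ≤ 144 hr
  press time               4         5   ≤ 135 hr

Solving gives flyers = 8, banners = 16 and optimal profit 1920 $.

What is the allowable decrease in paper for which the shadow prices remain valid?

32

Binding constraints: paper, cutting. The basis is B = [[3,5],[6,6]] with det -12.
Per unit decrease in paper, x* moves by d = (0.5, -0.5).
The basis stays optimal until banners reaches 0; allowable decrease = 32 reams.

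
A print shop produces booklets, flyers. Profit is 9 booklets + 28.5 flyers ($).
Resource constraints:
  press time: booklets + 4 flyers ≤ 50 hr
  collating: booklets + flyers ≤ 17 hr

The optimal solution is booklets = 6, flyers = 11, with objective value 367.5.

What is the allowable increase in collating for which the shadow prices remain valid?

33

Binding constraints: press time, collating. The basis is B = [[1,4],[1,1]] with det -3.
Per unit increase in collating, x* moves by d = (1.3333, -0.3333).
The basis stays optimal until flyers reaches 0; allowable increase = 33 hr.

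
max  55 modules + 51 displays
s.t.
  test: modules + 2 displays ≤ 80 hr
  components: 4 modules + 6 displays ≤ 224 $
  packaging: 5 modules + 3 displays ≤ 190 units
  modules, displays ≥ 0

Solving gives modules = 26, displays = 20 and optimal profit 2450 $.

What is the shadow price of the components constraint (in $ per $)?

Check each constraint at x*: test 66/80 (slack 14); components 224/224 (tight); packaging 190/190 (tight).
Since test is not tight, its dual is 0.
From A_Bᵀ y = c: 4·y_components + 5·y_packaging = 55; 6·y_components + 3·y_packaging = 51.
→ y_components = 5 and y_packaging = 7.
Shadow price of components = 5.

5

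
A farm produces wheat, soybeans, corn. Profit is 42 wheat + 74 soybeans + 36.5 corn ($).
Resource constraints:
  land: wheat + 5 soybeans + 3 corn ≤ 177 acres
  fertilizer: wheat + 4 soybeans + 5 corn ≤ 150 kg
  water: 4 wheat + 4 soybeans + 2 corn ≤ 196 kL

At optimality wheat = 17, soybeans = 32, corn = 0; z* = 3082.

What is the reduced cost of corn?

-4.5

Binding: land and water. Non-binding: fertilizer (5 unused).
By complementary slackness, y = 0 for the non-binding constraint.
Dual feasibility on the basic columns requires 1·y_land + 4·y_water = 42, 5·y_land + 4·y_water = 74.
→ y_land = 8 and y_water = 8.5.
Reduced cost of corn: c₃ − yᵀa₃ = 36.5 − (8·3 + 8.5·2) = 36.5 − 41 = -4.5.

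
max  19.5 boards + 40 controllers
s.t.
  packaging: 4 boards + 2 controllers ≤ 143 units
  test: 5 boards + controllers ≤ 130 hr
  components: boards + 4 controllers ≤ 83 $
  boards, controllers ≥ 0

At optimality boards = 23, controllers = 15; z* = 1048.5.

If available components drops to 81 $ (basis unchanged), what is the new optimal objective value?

1029.5

At the optimum: packaging uses 122 of 143 (slack = 21); test uses 130 of 130 (binding); components uses 83 of 83 (binding).
Slack constraints have shadow price 0 (complementary slackness).
From A_Bᵀ y = c: 5·y_test + 1·y_components = 19.5; 1·y_test + 4·y_components = 40.
Solving: y_test = 2, y_components = 9.5.
Δz = y_components·Δb = 9.5 × (-2) = -19, so new z* = 1048.5 − 19 = 1029.5.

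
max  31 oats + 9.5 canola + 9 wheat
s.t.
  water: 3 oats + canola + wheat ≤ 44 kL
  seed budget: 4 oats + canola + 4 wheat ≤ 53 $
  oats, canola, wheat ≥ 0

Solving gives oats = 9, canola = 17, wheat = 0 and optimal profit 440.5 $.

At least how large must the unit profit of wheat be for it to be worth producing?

17

At the optimum: water uses 44 of 44 (binding); seed budget uses 53 of 53 (binding).
Dual feasibility on the basic columns requires 3·y_water + 4·y_seed budget = 31, 1·y_water + 1·y_seed budget = 9.5.
→ y_water = 7 and y_seed budget = 2.5.
wheat enters the basis when its profit ≥ yᵀa₃ = 7·1 + 2.5·4 = 17.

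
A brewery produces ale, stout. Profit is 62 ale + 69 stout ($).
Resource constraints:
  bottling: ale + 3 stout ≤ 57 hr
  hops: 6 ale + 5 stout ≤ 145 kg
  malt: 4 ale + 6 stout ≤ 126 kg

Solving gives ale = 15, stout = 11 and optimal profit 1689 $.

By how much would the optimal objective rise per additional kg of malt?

At the optimum: bottling uses 48 of 57 (slack = 9); hops uses 145 of 145 (binding); malt uses 126 of 126 (binding).
Since bottling is not tight, its dual is 0.
Dual feasibility on the basic columns requires 6·y_hops + 4·y_malt = 62, 5·y_hops + 6·y_malt = 69.
→ y_hops = 6 and y_malt = 6.5.
Shadow price of malt = 6.5.

6.5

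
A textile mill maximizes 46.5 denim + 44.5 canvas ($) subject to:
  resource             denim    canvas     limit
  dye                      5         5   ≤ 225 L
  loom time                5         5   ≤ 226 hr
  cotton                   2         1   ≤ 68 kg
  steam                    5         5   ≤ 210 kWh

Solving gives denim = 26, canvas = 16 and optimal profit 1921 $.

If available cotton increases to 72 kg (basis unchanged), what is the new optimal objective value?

At the optimum: dye uses 210 of 225 (slack = 15); loom time uses 210 of 226 (slack = 16); cotton uses 68 of 68 (binding); steam uses 210 of 210 (binding).
By complementary slackness, y = 0 for the non-binding constraints.
Dual feasibility on the basic columns requires 2·y_cotton + 5·y_steam = 46.5, 1·y_cotton + 5·y_steam = 44.5.
This yields shadow prices y_cotton = 2, y_steam = 8.5.
Δz = y_cotton·Δb = 2 × (4) = 8, so new z* = 1921 + 8 = 1929.

1929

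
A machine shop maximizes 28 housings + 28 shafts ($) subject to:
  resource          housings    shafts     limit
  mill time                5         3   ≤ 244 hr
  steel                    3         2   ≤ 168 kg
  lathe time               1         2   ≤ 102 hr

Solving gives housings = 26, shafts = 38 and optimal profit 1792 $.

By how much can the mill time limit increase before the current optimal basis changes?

Binding constraints: mill time, lathe time. The basis is B = [[5,3],[1,2]] with det 7.
Per unit increase in mill time, x* moves by d = (0.2857, -0.1429).
The basis stays optimal until steel becomes binding; allowable increase = 24.5 hr.

24.5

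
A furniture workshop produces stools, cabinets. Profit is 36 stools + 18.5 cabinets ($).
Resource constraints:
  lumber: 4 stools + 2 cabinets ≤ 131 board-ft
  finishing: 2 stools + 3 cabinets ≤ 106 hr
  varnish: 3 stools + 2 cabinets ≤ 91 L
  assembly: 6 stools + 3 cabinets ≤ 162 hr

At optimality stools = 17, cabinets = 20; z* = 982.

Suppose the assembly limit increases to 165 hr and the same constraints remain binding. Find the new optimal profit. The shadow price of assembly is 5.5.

Δb = 3, so new z* = 982 + (5.5)·(3) = 982 + 16.5 = 998.5.

998.5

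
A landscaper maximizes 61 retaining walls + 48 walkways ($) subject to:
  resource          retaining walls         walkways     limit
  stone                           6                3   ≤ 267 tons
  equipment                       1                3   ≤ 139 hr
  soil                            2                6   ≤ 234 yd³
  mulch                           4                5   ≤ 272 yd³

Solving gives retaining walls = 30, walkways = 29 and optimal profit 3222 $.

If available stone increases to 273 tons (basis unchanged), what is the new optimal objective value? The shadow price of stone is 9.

3276

Δb = 6, so new z* = 3222 + (9)·(6) = 3222 + 54 = 3276.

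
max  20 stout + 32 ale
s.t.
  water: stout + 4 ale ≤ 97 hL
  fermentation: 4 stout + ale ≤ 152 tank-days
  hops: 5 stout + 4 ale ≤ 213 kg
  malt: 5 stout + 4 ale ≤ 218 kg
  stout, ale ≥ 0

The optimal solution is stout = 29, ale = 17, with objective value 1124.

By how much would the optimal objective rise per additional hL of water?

5

Check each constraint at x*: water 97/97 (tight); fermentation 133/152 (slack 19); hops 213/213 (tight); malt 213/218 (slack 5).
By complementary slackness, y = 0 for the non-binding constraints.
The binding rows give the dual system: 1·y_water + 5·y_hops = 20 and 4·y_water + 4·y_hops = 32.
→ y_water = 5 and y_hops = 3.
Shadow price of water = 5.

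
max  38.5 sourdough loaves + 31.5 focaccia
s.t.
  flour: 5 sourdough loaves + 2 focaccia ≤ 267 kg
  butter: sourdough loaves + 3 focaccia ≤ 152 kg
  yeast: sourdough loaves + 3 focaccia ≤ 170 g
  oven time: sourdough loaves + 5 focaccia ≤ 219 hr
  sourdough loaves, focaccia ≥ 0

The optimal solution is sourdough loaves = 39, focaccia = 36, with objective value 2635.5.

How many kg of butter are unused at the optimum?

butter used = 1·39 + 3·36 = 147; slack = 152 − 147 = 5.

5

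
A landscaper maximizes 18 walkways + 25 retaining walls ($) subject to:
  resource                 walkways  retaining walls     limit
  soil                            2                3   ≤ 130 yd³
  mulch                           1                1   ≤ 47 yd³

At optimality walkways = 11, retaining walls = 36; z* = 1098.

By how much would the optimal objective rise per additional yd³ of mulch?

Both soil and mulch are binding at x*.
From A_Bᵀ y = c: 2·y_soil + 1·y_mulch = 18; 3·y_soil + 1·y_mulch = 25.
This yields shadow prices y_soil = 7, y_mulch = 4.
Shadow price of mulch = 4.

4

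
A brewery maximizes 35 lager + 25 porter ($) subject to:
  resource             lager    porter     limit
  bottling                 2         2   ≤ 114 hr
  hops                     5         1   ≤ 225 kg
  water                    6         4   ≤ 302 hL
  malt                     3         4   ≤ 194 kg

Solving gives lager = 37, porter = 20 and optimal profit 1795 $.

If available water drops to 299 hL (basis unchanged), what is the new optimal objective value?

Check each constraint at x*: bottling 114/114 (tight); hops 205/225 (slack 20); water 302/302 (tight); malt 191/194 (slack 3).
Since hops, malt are not tight, their duals are 0.
The binding rows give the dual system: 2·y_bottling + 6·y_water = 35 and 2·y_bottling + 4·y_water = 25.
→ y_bottling = 2.5 and y_water = 5.
Δz = y_water·Δb = 5 × (-3) = -15, so new z* = 1795 − 15 = 1780.

1780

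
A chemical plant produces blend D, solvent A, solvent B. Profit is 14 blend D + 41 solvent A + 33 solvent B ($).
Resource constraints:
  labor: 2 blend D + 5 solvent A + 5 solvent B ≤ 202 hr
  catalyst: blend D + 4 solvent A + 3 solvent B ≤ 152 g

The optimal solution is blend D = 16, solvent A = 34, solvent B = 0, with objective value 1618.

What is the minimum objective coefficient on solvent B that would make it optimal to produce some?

37

At the optimum: labor uses 202 of 202 (binding); catalyst uses 152 of 152 (binding).
Dual feasibility on the basic columns requires 2·y_labor + 1·y_catalyst = 14, 5·y_labor + 4·y_catalyst = 41.
This yields shadow prices y_labor = 5, y_catalyst = 4.
solvent B enters the basis when its profit ≥ yᵀa₃ = 5·5 + 4·3 = 37.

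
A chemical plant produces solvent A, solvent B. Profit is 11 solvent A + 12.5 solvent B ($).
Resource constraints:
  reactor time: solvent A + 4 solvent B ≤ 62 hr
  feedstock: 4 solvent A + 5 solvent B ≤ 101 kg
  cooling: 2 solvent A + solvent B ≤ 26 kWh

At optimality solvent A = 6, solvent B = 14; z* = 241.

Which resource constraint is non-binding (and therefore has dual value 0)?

reactor time: 62/62 (binding)
feedstock: 94/101 (slack 7)
cooling: 26/26 (binding)
By complementary slackness, a constraint with positive slack has shadow price 0 → feedstock.

feedstock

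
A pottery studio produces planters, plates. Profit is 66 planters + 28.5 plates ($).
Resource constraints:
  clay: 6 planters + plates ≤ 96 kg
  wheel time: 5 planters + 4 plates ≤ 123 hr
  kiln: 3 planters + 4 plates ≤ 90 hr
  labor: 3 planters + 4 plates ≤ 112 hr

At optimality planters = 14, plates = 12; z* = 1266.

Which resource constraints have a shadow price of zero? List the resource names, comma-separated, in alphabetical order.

clay: 96/96 (binding)
wheel time: 118/123 (slack 5)
kiln: 90/90 (binding)
labor: 90/112 (slack 22)
By complementary slackness, a constraint with positive slack has shadow price 0 → labor, wheel time.

labor, wheel time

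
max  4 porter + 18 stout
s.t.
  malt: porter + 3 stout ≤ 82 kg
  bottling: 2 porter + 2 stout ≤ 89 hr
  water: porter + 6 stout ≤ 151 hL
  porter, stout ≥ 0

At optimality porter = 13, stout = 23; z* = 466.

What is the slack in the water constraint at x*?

0

water used = 1·13 + 6·23 = 151; slack = 151 − 151 = 0.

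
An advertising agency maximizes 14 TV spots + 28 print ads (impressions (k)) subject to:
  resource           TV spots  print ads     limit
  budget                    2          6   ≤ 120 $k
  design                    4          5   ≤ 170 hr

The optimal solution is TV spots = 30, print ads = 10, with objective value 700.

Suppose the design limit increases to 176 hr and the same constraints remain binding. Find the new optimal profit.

712

Both budget and design are binding at x*.
The binding rows give the dual system: 2·y_budget + 4·y_design = 14 and 6·y_budget + 5·y_design = 28.
Solving: y_budget = 3, y_design = 2.
Δz = y_design·Δb = 2 × (6) = 12, so new z* = 700 + 12 = 712.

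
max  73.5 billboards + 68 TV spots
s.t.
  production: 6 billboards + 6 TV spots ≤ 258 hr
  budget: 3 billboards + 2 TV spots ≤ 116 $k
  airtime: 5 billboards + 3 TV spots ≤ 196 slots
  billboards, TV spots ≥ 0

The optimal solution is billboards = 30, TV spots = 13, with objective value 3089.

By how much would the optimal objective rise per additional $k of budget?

Binding: production and budget. Non-binding: airtime (7 unused).
By complementary slackness, y = 0 for the non-binding constraint.
The binding rows give the dual system: 6·y_production + 3·y_budget = 73.5 and 6·y_production + 2·y_budget = 68.
This yields shadow prices y_production = 9.5, y_budget = 5.5.
Shadow price of budget = 5.5.

5.5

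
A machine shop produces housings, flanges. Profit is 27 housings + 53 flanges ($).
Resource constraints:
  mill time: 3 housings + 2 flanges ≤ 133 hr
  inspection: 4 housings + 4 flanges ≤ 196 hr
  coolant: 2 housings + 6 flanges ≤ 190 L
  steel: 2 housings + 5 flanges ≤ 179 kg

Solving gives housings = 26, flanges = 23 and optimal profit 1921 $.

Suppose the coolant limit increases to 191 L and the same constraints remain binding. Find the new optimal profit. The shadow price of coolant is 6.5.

Δb = 1, so new z* = 1921 + (6.5)·(1) = 1921 + 6.5 = 1927.5.

1927.5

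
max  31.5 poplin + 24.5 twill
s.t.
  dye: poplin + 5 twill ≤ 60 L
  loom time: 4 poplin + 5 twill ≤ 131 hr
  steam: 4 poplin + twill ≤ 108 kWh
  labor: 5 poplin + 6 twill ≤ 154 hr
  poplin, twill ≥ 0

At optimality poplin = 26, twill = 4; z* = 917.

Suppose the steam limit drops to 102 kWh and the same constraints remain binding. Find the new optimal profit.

Check each constraint at x*: dye 46/60 (slack 14); loom time 124/131 (slack 7); steam 108/108 (tight); labor 154/154 (tight).
Slack constraints have shadow price 0 (complementary slackness).
Dual feasibility on the basic columns requires 4·y_steam + 5·y_labor = 31.5, 1·y_steam + 6·y_labor = 24.5.
This yields shadow prices y_steam = 3.5, y_labor = 3.5.
Δz = y_steam·Δb = 3.5 × (-6) = -21, so new z* = 917 − 21 = 896.

896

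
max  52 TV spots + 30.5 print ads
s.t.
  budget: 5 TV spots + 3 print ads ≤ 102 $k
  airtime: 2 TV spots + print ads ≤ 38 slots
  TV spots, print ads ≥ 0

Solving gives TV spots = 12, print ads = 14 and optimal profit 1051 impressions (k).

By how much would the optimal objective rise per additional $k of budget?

9

Check each constraint at x*: budget 102/102 (tight); airtime 38/38 (tight).
Dual feasibility on the basic columns requires 5·y_budget + 2·y_airtime = 52, 3·y_budget + 1·y_airtime = 30.5.
Solving: y_budget = 9, y_airtime = 3.5.
Shadow price of budget = 9.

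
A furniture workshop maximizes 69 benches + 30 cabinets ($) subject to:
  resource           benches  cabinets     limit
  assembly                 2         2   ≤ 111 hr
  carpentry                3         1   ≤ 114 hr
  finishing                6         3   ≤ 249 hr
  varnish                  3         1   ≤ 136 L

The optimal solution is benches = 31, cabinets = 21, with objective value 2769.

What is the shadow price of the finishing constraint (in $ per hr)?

Binding: carpentry and finishing. Non-binding: assembly (7 unused), varnish (22 unused).
By complementary slackness, y = 0 for the non-binding constraints.
Dual feasibility on the basic columns requires 3·y_carpentry + 6·y_finishing = 69, 1·y_carpentry + 3·y_finishing = 30.
This yields shadow prices y_carpentry = 9, y_finishing = 7.
Shadow price of finishing = 7.

7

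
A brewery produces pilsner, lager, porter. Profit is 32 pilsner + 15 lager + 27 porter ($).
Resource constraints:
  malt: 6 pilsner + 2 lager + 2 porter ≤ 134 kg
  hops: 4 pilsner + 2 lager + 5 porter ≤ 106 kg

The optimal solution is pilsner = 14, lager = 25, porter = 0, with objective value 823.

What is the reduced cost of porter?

-7.5

Check each constraint at x*: malt 134/134 (tight); hops 106/106 (tight).
Dual feasibility on the basic columns requires 6·y_malt + 4·y_hops = 32, 2·y_malt + 2·y_hops = 15.
This yields shadow prices y_malt = 1, y_hops = 6.5.
Reduced cost of porter: c₃ − yᵀa₃ = 27 − (1·2 + 6.5·5) = 27 − 34.5 = -7.5.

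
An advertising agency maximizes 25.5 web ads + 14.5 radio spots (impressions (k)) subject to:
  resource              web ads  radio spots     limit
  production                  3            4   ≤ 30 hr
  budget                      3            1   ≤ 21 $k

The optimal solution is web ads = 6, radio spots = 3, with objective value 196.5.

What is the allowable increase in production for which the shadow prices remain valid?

Binding constraints: production, budget. The basis is B = [[3,4],[3,1]] with det -9.
Per unit increase in production, x* moves by d = (-0.1111, 0.3333).
The basis stays optimal until web ads reaches 0; allowable increase = 54 hr.

54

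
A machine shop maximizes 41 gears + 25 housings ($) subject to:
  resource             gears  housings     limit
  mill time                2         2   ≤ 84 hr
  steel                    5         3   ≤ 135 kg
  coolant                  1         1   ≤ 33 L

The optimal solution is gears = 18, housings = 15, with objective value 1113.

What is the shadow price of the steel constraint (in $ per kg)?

Check each constraint at x*: mill time 66/84 (slack 18); steel 135/135 (tight); coolant 33/33 (tight).
By complementary slackness, y = 0 for the non-binding constraint.
Dual feasibility on the basic columns requires 5·y_steel + 1·y_coolant = 41, 3·y_steel + 1·y_coolant = 25.
→ y_steel = 8 and y_coolant = 1.
Shadow price of steel = 8.

8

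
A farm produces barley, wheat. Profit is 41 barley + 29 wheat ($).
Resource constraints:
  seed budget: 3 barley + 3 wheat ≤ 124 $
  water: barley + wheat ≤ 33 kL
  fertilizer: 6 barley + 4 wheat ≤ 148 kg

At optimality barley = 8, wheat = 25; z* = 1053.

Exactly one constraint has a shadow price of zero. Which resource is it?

seed budget: 99/124 (slack 25)
water: 33/33 (binding)
fertilizer: 148/148 (binding)
By complementary slackness, a constraint with positive slack has shadow price 0 → seed budget.

seed budget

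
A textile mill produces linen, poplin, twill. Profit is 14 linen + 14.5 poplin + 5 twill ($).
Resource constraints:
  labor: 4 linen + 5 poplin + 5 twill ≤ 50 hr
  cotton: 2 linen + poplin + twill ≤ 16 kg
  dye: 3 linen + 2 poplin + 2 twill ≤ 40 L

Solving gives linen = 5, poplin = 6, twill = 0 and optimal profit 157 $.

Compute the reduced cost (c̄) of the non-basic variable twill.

-9.5

Check each constraint at x*: labor 50/50 (tight); cotton 16/16 (tight); dye 27/40 (slack 13).
By complementary slackness, y = 0 for the non-binding constraint.
From A_Bᵀ y = c: 4·y_labor + 2·y_cotton = 14; 5·y_labor + 1·y_cotton = 14.5.
Solving: y_labor = 2.5, y_cotton = 2.
Reduced cost of twill: c₃ − yᵀa₃ = 5 − (2.5·5 + 2·1) = 5 − 14.5 = -9.5.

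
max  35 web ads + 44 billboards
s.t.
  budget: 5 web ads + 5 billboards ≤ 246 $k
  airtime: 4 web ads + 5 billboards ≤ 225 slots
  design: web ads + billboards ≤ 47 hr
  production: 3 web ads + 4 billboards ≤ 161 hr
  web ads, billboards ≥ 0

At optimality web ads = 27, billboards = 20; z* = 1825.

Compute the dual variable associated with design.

8

Binding: design and production. Non-binding: budget (11 unused), airtime (17 unused).
Since budget, airtime are not tight, their duals are 0.
The binding rows give the dual system: 1·y_design + 3·y_production = 35 and 1·y_design + 4·y_production = 44.
→ y_design = 8 and y_production = 9.
Shadow price of design = 8.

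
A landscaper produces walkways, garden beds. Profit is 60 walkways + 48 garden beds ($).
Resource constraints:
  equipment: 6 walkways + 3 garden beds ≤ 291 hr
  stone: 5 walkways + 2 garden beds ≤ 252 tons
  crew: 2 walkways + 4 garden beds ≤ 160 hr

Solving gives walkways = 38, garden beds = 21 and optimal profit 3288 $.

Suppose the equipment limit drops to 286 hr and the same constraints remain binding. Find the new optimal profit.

3248

At the optimum: equipment uses 291 of 291 (binding); stone uses 232 of 252 (slack = 20); crew uses 160 of 160 (binding).
By complementary slackness, y = 0 for the non-binding constraint.
From A_Bᵀ y = c: 6·y_equipment + 2·y_crew = 60; 3·y_equipment + 4·y_crew = 48.
Solving: y_equipment = 8, y_crew = 6.
Δz = y_equipment·Δb = 8 × (-5) = -40, so new z* = 3288 − 40 = 3248.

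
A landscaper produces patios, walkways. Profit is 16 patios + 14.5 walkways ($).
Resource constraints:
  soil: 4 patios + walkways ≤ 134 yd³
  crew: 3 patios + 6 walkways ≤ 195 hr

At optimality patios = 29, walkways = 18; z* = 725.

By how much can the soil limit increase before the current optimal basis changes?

Binding constraints: soil, crew. The basis is B = [[4,1],[3,6]] with det 21.
Per unit increase in soil, x* moves by d = (0.2857, -0.1429).
The basis stays optimal until walkways reaches 0; allowable increase = 126 yd³.

126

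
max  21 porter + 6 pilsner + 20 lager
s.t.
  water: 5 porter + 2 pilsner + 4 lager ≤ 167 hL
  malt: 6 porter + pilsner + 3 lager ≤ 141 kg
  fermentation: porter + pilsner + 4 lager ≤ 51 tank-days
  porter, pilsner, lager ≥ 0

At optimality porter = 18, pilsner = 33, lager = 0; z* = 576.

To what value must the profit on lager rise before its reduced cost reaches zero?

Binding: malt and fermentation. Non-binding: water (11 unused).
Slack constraints have shadow price 0 (complementary slackness).
The binding rows give the dual system: 6·y_malt + 1·y_fermentation = 21 and 1·y_malt + 1·y_fermentation = 6.
This yields shadow prices y_malt = 3, y_fermentation = 3.
lager enters the basis when its profit ≥ yᵀa₃ = 3·3 + 3·4 = 21.

21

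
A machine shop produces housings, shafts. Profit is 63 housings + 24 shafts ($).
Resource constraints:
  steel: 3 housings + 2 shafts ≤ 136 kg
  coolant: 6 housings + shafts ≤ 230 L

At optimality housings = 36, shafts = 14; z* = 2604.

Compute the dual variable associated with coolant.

6

Check each constraint at x*: steel 136/136 (tight); coolant 230/230 (tight).
Dual feasibility on the basic columns requires 3·y_steel + 6·y_coolant = 63, 2·y_steel + 1·y_coolant = 24.
Solving: y_steel = 9, y_coolant = 6.
Shadow price of coolant = 6.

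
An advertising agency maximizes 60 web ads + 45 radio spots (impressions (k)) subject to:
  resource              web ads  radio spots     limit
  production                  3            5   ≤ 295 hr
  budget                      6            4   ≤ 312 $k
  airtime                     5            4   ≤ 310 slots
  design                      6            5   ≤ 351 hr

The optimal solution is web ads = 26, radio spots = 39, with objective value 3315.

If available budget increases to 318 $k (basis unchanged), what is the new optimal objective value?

3345

At the optimum: production uses 273 of 295 (slack = 22); budget uses 312 of 312 (binding); airtime uses 286 of 310 (slack = 24); design uses 351 of 351 (binding).
Since production, airtime are not tight, their duals are 0.
Dual feasibility on the basic columns requires 6·y_budget + 6·y_design = 60, 4·y_budget + 5·y_design = 45.
→ y_budget = 5 and y_design = 5.
Δz = y_budget·Δb = 5 × (6) = 30, so new z* = 3315 + 30 = 3345.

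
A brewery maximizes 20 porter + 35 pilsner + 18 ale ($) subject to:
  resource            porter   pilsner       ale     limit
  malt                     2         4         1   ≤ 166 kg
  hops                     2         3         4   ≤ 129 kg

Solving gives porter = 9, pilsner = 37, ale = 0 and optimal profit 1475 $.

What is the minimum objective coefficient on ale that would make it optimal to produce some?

25

Check each constraint at x*: malt 166/166 (tight); hops 129/129 (tight).
The binding rows give the dual system: 2·y_malt + 2·y_hops = 20 and 4·y_malt + 3·y_hops = 35.
Solving: y_malt = 5, y_hops = 5.
ale enters the basis when its profit ≥ yᵀa₃ = 5·1 + 5·4 = 25.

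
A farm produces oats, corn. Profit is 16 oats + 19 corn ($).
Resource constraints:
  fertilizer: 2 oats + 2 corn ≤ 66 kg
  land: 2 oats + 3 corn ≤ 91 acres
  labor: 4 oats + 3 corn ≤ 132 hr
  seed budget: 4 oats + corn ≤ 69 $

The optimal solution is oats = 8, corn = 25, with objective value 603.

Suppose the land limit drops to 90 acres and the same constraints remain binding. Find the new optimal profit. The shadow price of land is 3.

Δb = -1, so new z* = 603 + (3)·(-1) = 603 − 3 = 600.

600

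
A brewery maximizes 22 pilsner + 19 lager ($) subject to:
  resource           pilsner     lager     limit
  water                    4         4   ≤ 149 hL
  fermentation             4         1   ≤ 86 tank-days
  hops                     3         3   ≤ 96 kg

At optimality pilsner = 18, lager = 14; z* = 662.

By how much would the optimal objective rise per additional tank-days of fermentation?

1

Check each constraint at x*: water 128/149 (slack 21); fermentation 86/86 (tight); hops 96/96 (tight).
By complementary slackness, y = 0 for the non-binding constraint.
Dual feasibility on the basic columns requires 4·y_fermentation + 3·y_hops = 22, 1·y_fermentation + 3·y_hops = 19.
Solving: y_fermentation = 1, y_hops = 6.
Shadow price of fermentation = 1.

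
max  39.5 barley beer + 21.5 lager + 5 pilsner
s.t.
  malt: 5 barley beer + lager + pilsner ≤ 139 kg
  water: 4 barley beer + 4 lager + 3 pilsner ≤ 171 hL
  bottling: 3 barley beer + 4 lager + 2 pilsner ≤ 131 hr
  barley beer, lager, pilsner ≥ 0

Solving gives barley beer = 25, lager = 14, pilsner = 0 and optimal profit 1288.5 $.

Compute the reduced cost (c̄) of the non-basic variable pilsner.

-8.5

Binding: malt and bottling. Non-binding: water (15 unused).
Since water is not tight, its dual is 0.
The binding rows give the dual system: 5·y_malt + 3·y_bottling = 39.5 and 1·y_malt + 4·y_bottling = 21.5.
This yields shadow prices y_malt = 5.5, y_bottling = 4.
Reduced cost of pilsner: c₃ − yᵀa₃ = 5 − (5.5·1 + 4·2) = 5 − 13.5 = -8.5.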